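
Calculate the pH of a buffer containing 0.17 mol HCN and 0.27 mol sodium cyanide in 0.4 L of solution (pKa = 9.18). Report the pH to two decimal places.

pH = 9.38

Using pH = pKa + log([base]/[acid]) with [base]/[acid] = 0.27/0.17:
pH = 9.18 + (+0.201) = 9.38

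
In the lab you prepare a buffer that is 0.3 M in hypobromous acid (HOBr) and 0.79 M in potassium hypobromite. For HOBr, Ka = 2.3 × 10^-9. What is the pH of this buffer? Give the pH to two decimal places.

pH = 9.06

pKa = −log(2.3 × 10^-9) = 8.638
Henderson–Hasselbalch: pH = pKa + log([OBr-]/[HOBr]) = 8.638 + log(0.79/0.3)
pH = 8.638 + (+0.421) = 9.06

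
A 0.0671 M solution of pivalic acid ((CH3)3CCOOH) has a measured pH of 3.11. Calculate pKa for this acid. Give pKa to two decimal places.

[H+] = 10^(-3.11) = 7.76 × 10^-4 M
At equilibrium [HA] = 0.0671 − 7.76 × 10^-4 = 6.63 × 10^-2 M
Ka = [H+][A-]/[HA] = (7.76 × 10^-4)² / 6.63 × 10^-2 = 9.08 × 10^-6
pKa = -log(9.08 × 10^-6) = 5.04

pKa = 5.04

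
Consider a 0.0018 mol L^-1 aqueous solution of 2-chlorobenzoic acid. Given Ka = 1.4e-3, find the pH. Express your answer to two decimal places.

pH = 2.99

ClC6H4COOH ⇌ ClC6H4COO- + H+
From the ICE table, Ka = [H+]²/(0.0018 − [H+]) = 1.4 × 10^-3.
The 5% rule fails; solving [H+]² + Ka·[H+] − Ka·C₀ = 0 exactly:
[H+] = [−0.0014 + √(0.0014² + 1.01e-05)]/2 = 1.03 × 10^-3 M
pH = −log[H+] = −log(1.03 × 10^-3) = 2.99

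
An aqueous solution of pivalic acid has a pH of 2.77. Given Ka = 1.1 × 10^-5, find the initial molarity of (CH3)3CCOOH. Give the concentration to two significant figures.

C₀ = 2.6 × 10^-1 M

[H+] = 10^(-2.77) = 1.70 × 10^-3 M = x
Ka = x²/(C₀ − x) ⇒ C₀ = x + x²/Ka
C₀ = 1.70 × 10^-3 + (1.70 × 10^-3)²/(1.1 × 10^-5) = 2.64 × 10^-1 M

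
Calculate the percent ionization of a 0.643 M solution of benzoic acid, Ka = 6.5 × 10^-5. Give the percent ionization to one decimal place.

1.0%

C6H5COOH ⇌ C6H5COO- + H+; let x = [H+] at equilibrium.
x ≈ √(Ka·C₀) = √(6.5 × 10^-5 × 0.643) = 6.46 × 10^-3 M
% ionization = x/C₀ × 100% = 6.46 × 10^-3/0.643 × 100% = 1.0%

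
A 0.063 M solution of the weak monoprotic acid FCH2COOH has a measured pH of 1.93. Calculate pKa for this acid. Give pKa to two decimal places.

[H+] = 10^(-1.93) = 1.17 × 10^-2 M
At equilibrium [HA] = 0.063 − 1.17 × 10^-2 = 5.13 × 10^-2 M
Ka = [H+][A-]/[HA] = (1.17 × 10^-2)² / 5.13 × 10^-2 = 2.67 × 10^-3
pKa = -log(2.67 × 10^-3) = 2.57

pKa = 2.57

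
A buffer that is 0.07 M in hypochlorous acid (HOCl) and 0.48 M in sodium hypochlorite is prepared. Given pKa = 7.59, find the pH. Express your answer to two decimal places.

pH = 8.43

Henderson–Hasselbalch: pH = pKa + log([OCl-]/[HOCl]) = 7.59 + log(0.48/0.07)
pH = 7.59 + (+0.836) = 8.43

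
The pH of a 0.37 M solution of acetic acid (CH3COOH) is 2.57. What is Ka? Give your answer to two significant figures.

Ka = 2.0 × 10^-5

[H+] = 10^(-2.57) = 2.69 × 10^-3 M
At equilibrium [HA] = 0.37 − 2.69 × 10^-3 = 3.67 × 10^-1 M
Ka = [H+][A-]/[HA] = (2.69 × 10^-3)² / 3.67 × 10^-1 = 2.0 × 10^-5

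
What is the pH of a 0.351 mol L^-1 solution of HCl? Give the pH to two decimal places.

HCl is a strong acid and dissociates completely, so [H+] = 0.351 M.
pH = -log(0.351) = 0.45

pH = 0.45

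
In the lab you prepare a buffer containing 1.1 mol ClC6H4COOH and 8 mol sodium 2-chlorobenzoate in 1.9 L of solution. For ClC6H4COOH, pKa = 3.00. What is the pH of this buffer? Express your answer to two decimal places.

pH = 3.86

Using pH = pKa + log([base]/[acid]) with [base]/[acid] = 8/1.1:
pH = 3.00 + (+0.862) = 3.86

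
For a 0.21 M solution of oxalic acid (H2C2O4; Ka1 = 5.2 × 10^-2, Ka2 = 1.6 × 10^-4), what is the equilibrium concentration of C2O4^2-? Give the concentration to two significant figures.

First ionization gives [H+] ≈ [HC2O4-] = 8.17 × 10^-2 M.
Second step: Ka2 = [H+][C2O4^2-]/[HC2O4-] ≈ [C2O4^2-] (since [H+] ≈ [HC2O4-]).
So [C2O4^2-] ≈ Ka2.

1.6 × 10^-4 M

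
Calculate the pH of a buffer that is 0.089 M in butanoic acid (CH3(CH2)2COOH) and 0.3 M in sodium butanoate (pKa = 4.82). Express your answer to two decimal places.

pH = 5.35

Henderson–Hasselbalch: pH = pKa + log([CH3(CH2)2COO-]/[CH3(CH2)2COOH]) = 4.82 + log(0.3/0.089)
pH = 4.82 + (+0.528) = 5.35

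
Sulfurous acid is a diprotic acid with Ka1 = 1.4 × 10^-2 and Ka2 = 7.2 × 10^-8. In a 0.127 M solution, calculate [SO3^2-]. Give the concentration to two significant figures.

7.2 × 10^-8 M

First ionization gives [H+] ≈ [HSO3-] = 3.57 × 10^-2 M.
Second step: Ka2 = [H+][SO3^2-]/[HSO3-] ≈ [SO3^2-] (since [H+] ≈ [HSO3-]).
So [SO3^2-] ≈ Ka2.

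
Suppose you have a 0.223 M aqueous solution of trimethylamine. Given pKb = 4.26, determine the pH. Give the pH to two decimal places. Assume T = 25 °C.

(CH3)3N + H2O ⇌ (CH3)3NH+ + OH-
Kb = 10^(−4.26) = 5.50 × 10^-5
Kb = x²/(0.223 − x) = 5.50 × 10^-5
Since Kb ≪ C₀, x ≈ √(Kb·C₀) = 3.50 × 10^-3 M.
pOH = −log(3.50 × 10^-3) = 2.46; pH = 14.00 − 2.46 = 11.54

pH = 11.54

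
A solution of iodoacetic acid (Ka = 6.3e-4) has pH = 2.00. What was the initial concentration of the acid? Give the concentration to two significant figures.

C₀ = 1.7 × 10^-1 M

[H+] = 10^(-2.00) = 1.00 × 10^-2 M = x
Ka = x²/(C₀ − x) ⇒ C₀ = x + x²/Ka
C₀ = 1.00 × 10^-2 + (1.00 × 10^-2)²/(6.3 × 10^-4) = 1.69 × 10^-1 M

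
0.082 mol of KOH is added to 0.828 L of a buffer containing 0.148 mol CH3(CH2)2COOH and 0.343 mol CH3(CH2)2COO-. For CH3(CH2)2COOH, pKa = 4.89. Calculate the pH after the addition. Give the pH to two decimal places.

OH- converts CH3(CH2)2COOH to CH3(CH2)2COO-: CH3(CH2)2COOH → 0.066 mol, CH3(CH2)2COO- → 0.425 mol.
pH = pKa + log([A⁻]/[HA]) = 4.89 + log(0.425/0.066) = 4.89 +0.809

pH = 5.70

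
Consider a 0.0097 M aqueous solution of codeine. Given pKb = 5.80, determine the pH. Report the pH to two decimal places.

C18H21NO3 + H2O ⇌ C18H22NO3+ + OH-
Kb = 10^(−5.80) = 1.58 × 10^-6
From the ICE table, Kb = x²/(0.0097 − x) = 1.58 × 10^-6.
Assume x ≪ 0.0097: x ≈ √(1.58 × 10^-6 × 0.0097) = 1.24 × 10^-4 M
pOH = −log(1.24 × 10^-4) = 3.91; pH = 14.00 − 3.91 = 10.09

pH = 10.09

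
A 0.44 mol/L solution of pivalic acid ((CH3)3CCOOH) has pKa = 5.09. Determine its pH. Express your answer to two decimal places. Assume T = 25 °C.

pH = 2.72

(CH3)3CCOOH ⇌ (CH3)3CCOO- + H+
Ka = 10^(−5.09) = 8.13 × 10^-6
Ka = x²/(0.44 − x) = 8.13 × 10^-6
Since Ka ≪ C₀, x ≈ √(Ka·C₀) = 1.89 × 10^-3 M.
(x/C₀ = 0.43% < 5%, so the approximation holds.)
pH = −log[H+] = −log(1.89 × 10^-3) = 2.72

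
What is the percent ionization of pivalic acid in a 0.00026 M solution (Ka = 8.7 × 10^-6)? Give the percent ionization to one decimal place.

16.7%

(CH3)3CCOOH ⇌ (CH3)3CCOO- + H+; let x = [H+] at equilibrium.
Ka = x²/(C₀ − x); solving the quadratic gives x = 4.34 × 10^-5 M.
% ionization = x/C₀ × 100% = 4.34 × 10^-5/0.00026 × 100% = 16.7%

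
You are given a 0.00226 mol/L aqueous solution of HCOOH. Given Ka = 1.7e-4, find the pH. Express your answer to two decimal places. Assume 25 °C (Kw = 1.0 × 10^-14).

HCOOH ⇌ HCOO- + H+
Ka = x²/(0.00226 − x) = 1.7 × 10^-4
The 5% rule fails; solving x² + Ka·x − Ka·C₀ = 0 exactly:
x = [−0.00017 + √(0.00017² + 1.54e-06)]/2 = 5.41 × 10^-4 M
pH = −log[H+] = −log(5.41 × 10^-4) = 3.27

pH = 3.27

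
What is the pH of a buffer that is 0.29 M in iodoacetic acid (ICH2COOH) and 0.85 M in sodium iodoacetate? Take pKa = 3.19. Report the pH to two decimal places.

Henderson–Hasselbalch: pH = pKa + log([ICH2COO-]/[ICH2COOH]) = 3.19 + log(0.85/0.29)
pH = 3.19 + (+0.467) = 3.66

pH = 3.66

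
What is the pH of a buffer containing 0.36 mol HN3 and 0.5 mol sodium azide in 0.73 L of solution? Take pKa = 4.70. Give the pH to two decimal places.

pH = pKa + log([A⁻]/[HA]) = 4.70 + log(0.5/0.36)
pH = 4.70 + (+0.143) = 4.84

pH = 4.84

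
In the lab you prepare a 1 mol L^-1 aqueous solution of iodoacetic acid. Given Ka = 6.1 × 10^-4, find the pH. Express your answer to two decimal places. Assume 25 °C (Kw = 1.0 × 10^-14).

pH = 1.61

ICH2COOH ⇌ ICH2COO- + H+
Ka = x²/(1 − x) = 6.1 × 10^-4
Since Ka ≪ C₀, x ≈ √(Ka·C₀) = 2.47 × 10^-2 M.
(x/C₀ = 2.5% < 5%, so the approximation holds.)
pH = −log[H+] = −log(2.47 × 10^-2) = 1.61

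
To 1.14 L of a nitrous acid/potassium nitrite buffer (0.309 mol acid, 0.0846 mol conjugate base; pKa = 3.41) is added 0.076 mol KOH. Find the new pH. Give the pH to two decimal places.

pH = 3.25

After neutralization: n(HNO2) = 0.233 mol, n(NO2-) = 0.161 mol.
pH = pKa + log(n_NO2-/n_HNO2) = 3.41 + log(0.161/0.233) = 3.41 + (-0.161)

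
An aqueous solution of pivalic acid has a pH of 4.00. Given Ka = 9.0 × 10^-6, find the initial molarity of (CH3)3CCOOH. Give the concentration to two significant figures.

[H+] = 10^(-4.00) = 1.00 × 10^-4 M = x
Ka = x²/(C₀ − x) ⇒ C₀ = x + x²/Ka
C₀ = 1.00 × 10^-4 + (1.00 × 10^-4)²/(9.0 × 10^-6) = 1.21 × 10^-3 M

C₀ = 1.2 × 10^-3 M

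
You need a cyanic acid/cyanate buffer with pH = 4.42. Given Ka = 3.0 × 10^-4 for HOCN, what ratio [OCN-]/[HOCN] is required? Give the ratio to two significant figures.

pKa = -log(3.0 × 10^-4) = 3.523
pH = pKa + log(r) ⇒ log(r) = 4.42 − 3.523 = +0.897
r = [OCN-]/[HOCN] = 10^(+0.897) = 7.89

ratio = 7.9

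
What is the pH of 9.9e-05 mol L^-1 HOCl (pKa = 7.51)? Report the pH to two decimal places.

HOCl ⇌ OCl- + H+
Ka = 10^(−7.51) = 3.09 × 10^-8
Ka = x²/(9.9e-05 − x) = 3.09 × 10^-8
Neglecting x in the denominator: x = √(3.09 × 10^-8 × 9.9e-05) = 1.75 × 10^-6 M
pH = −log(1.75 × 10^-6) = 5.76

pH = 5.76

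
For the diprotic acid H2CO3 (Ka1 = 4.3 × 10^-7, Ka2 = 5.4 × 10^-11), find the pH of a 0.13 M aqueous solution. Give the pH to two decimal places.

pH = 3.63

Since Ka1 ≫ Ka2, the first ionization dominates [H+].
Ka1 = x²/(0.13 − x) = 4.3 × 10^-7
x ≈ √(4.3 × 10^-7 × 0.13) = 2.36 × 10^-4 M
pH = −log(2.36 × 10^-4) = 3.63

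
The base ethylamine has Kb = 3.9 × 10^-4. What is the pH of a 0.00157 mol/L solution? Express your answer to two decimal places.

pH = 10.79

C2H5NH2 + H2O ⇌ C2H5NH3+ + OH-
Let x = [OH-] at equilibrium. Kb = x²/(0.00157 − x).
Here C₀/Kb ≈ 4.03, so the small-x approximation fails. Use the quadratic:
x = [−0.00039 + √(0.00039² + 2.45e-06)]/2 = 6.11 × 10^-4 M
pOH = −log(6.11 × 10^-4) = 3.21; pH = 14.00 − 3.21 = 10.79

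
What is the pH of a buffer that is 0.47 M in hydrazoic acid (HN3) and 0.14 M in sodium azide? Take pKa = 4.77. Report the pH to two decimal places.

Using pH = pKa + log([base]/[acid]) with [base]/[acid] = 0.14/0.47:
pH = 4.77 + (-0.526) = 4.24

pH = 4.24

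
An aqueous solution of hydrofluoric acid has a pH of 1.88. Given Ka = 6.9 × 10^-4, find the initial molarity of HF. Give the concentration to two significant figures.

[H+] = 10^(-1.88) = 1.32 × 10^-2 M = x
Ka = x²/(C₀ − x) ⇒ C₀ = x + x²/Ka
C₀ = 1.32 × 10^-2 + (1.32 × 10^-2)²/(6.9 × 10^-4) = 2.66 × 10^-1 M

C₀ = 2.7 × 10^-1 M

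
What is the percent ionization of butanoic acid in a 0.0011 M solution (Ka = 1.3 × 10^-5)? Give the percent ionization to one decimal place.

10.3%

CH3(CH2)2COOH ⇌ CH3(CH2)2COO- + H+; let x = [H+] at equilibrium.
Solve x² + 1.3e-05x − 1.43e-08 = 0 → x = 1.13 × 10^-4 M
Fraction ionized = 1.13 × 10^-4 / 0.0011 = 0.1027 → 10.3%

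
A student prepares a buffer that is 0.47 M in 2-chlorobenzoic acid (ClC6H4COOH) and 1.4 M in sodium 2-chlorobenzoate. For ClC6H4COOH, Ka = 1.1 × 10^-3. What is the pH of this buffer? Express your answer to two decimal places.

pKa = −log(1.1 × 10^-3) = 2.959
Using pH = pKa + log([base]/[acid]) with [base]/[acid] = 1.4/0.47:
pH = 2.959 + (+0.474) = 3.43

pH = 3.43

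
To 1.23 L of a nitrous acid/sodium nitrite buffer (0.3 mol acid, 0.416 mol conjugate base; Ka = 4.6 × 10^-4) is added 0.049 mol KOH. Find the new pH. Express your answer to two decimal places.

pH = 3.61

OH- converts HNO2 to NO2-: HNO2 → 0.251 mol, NO2- → 0.465 mol.
pKa = −log(4.6 × 10^-4) = 3.337
pH = pKa + log(n_NO2-/n_HNO2) = 3.337 + log(0.465/0.251) = 3.337 + (+0.268)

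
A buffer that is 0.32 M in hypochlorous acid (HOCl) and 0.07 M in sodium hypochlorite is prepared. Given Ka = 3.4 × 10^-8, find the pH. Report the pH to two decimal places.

pKa = −log(3.4 × 10^-8) = 7.469
Henderson–Hasselbalch: pH = pKa + log([OCl-]/[HOCl]) = 7.469 + log(0.07/0.32)
pH = 7.469 + (-0.660) = 6.81

pH = 6.81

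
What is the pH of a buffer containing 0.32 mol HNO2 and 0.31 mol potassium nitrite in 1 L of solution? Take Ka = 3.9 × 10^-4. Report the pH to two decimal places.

pH = 3.40

pKa = −log(3.9 × 10^-4) = 3.409
Using pH = pKa + log([base]/[acid]) with [base]/[acid] = 0.31/0.32:
pH = 3.409 + (-0.014) = 3.40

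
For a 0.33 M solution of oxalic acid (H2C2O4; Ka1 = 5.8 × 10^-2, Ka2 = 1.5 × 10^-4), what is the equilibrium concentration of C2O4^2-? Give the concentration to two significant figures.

First ionization gives [H+] ≈ [HC2O4-] = 1.12 × 10^-1 M.
Second step: Ka2 = [H+][C2O4^2-]/[HC2O4-] ≈ [C2O4^2-] (since [H+] ≈ [HC2O4-]).
So [C2O4^2-] ≈ Ka2.

1.5 × 10^-4 M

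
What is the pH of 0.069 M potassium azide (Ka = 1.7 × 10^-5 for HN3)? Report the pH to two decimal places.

pH = 8.80

N3- is the conjugate base of the weak acid HN3.
Kb = Kw/Ka = 1.0×10^-14 / 1.7 × 10^-5 = 5.88 × 10^-10
From the ICE table, Kb = [OH-]²/(0.069 − [OH-]) = 5.88 × 10^-10.
Assume [OH-] ≪ 0.069: [OH-] ≈ √(5.88 × 10^-10 × 0.069) = 6.37 × 10^-6 M
pOH = 5.20, so pH = 14.00 − pOH = 8.80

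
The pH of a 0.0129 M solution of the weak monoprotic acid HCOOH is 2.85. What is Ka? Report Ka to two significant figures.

Ka = 1.7 × 10^-4

[H+] = 10^(-2.85) = 1.41 × 10^-3 M
At equilibrium [HA] = 0.0129 − 1.41 × 10^-3 = 1.15 × 10^-2 M
Ka = [H+][A-]/[HA] = (1.41 × 10^-3)² / 1.15 × 10^-2 = 1.7 × 10^-4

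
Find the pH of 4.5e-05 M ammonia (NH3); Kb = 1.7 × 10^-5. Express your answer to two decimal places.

pH = 9.31

NH3 + H2O ⇌ NH4+ + OH-
Kb = [OH-]²/(4.5e-05 − [OH-]) = 1.7 × 10^-5
[OH-] is not negligible relative to C₀; solve [OH-]² + 1.7e-05·[OH-] − 7.65e-10 = 0.
[OH-] = [−1.7e-05 + √(1.7e-05² + 3.06e-09)]/2 = 2.04 × 10^-5 M
pOH = −log(2.04 × 10^-5) = 4.69; pH = 14.00 − 4.69 = 9.31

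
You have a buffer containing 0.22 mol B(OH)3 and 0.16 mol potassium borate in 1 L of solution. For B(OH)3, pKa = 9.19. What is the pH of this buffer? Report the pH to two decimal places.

Henderson–Hasselbalch: pH = pKa + log([B(OH)4-]/[B(OH)3]) = 9.19 + log(0.16/0.22)
pH = 9.19 + (-0.138) = 9.05

pH = 9.05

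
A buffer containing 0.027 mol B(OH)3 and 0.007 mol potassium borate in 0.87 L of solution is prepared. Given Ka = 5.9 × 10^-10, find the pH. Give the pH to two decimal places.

pH = 8.64

pKa = −log(5.9 × 10^-10) = 9.229
Using pH = pKa + log([base]/[acid]) with [base]/[acid] = 0.007/0.027:
pH = 9.229 + (-0.586) = 8.64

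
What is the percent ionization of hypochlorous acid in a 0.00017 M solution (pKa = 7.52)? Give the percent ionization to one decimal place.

1.3%

HOCl ⇌ OCl- + H+; let x = [H+] at equilibrium.
Ka = 10^(−7.52) = 3.02 × 10^-8
x ≈ √(Ka·C₀) = √(3.02 × 10^-8 × 0.00017) = 2.27 × 10^-6 M
% ionization = x/C₀ × 100% = 2.27 × 10^-6/0.00017 × 100% = 1.3%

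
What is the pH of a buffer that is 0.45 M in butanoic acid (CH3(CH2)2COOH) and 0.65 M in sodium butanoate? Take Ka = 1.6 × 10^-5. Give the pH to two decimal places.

pKa = −log(1.6 × 10^-5) = 4.796
Henderson–Hasselbalch: pH = pKa + log([CH3(CH2)2COO-]/[CH3(CH2)2COOH]) = 4.796 + log(0.65/0.45)
pH = 4.796 + (+0.160) = 4.96

pH = 4.96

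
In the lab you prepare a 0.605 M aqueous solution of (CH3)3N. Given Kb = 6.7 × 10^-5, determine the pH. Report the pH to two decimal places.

(CH3)3N + H2O ⇌ (CH3)3NH+ + OH-
Kb = x²/(0.605 − x) = 6.7 × 10^-5
Since Kb ≪ C₀, x ≈ √(Kb·C₀) = 6.37 × 10^-3 M.
(x/C₀ = 1.1% < 5%, so the approximation holds.)
pOH = 2.20, so pH = 14.00 − pOH = 11.80

pH = 11.80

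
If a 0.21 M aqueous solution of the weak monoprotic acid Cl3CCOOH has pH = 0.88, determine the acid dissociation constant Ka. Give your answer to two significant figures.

Ka = 2.2 × 10^-1

[H+] = 10^(-0.88) = 1.32 × 10^-1 M
At equilibrium [HA] = 0.21 − 1.32 × 10^-1 = 7.80 × 10^-2 M
Ka = [H+][A-]/[HA] = (1.32 × 10^-1)² / 7.80 × 10^-2 = 2.2 × 10^-1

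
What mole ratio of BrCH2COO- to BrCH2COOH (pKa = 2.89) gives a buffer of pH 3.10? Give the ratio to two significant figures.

pH = pKa + log(r) ⇒ log(r) = 3.10 − 2.89 = +0.21
r = [BrCH2COO-]/[BrCH2COOH] = 10^(+0.21) = 1.62

ratio = 1.6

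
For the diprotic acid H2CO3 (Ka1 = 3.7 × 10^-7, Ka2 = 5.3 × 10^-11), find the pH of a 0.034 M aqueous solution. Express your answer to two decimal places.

Since Ka1 ≫ Ka2, the first ionization dominates [H+].
Ka1 = x²/(0.034 − x) = 3.7 × 10^-7
x ≈ √(3.7 × 10^-7 × 0.034) = 1.12 × 10^-4 M
pH = −log(1.12 × 10^-4) = 3.95

pH = 3.95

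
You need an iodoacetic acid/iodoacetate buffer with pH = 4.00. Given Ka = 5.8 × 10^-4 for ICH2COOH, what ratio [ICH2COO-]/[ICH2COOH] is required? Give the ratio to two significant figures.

pKa = -log(5.8 × 10^-4) = 3.237
pH = pKa + log(r) ⇒ log(r) = 4.00 − 3.237 = +0.763
r = [ICH2COO-]/[ICH2COOH] = 10^(+0.763) = 5.79

ratio = 5.8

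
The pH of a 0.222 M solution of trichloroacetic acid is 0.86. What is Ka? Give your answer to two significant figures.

Ka = 2.3 × 10^-1

[H+] = 10^(-0.86) = 1.38 × 10^-1 M
At equilibrium [HA] = 0.222 − 1.38 × 10^-1 = 8.40 × 10^-2 M
Ka = [H+][A-]/[HA] = (1.38 × 10^-1)² / 8.40 × 10^-2 = 2.3 × 10^-1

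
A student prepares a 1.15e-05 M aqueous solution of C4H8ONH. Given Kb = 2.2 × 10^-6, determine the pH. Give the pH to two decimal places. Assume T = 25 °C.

pH = 8.61

C4H8ONH + H2O ⇌ C4H8ONH2+ + OH-
From the ICE table, Kb = [OH-]²/(1.15e-05 − [OH-]) = 2.2 × 10^-6.
Here C₀/Kb ≈ 5.23, so the small-[OH-] approximation fails. Use the quadratic:
[OH-] = (−Kb + √(Kb² + 4·Kb·C₀))/2 = 4.05 × 10^-6 M
pOH = −log(4.05 × 10^-6) = 5.39; pH = 14.00 − 5.39 = 8.61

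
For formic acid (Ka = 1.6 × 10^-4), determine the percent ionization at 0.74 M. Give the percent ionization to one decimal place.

1.5%

HCOOH ⇌ HCOO- + H+; let x = [H+] at equilibrium.
x ≈ √(Ka·C₀) = √(1.6 × 10^-4 × 0.74) = 1.09 × 10^-2 M
Fraction ionized = 1.09 × 10^-2 / 0.74 = 0.0147 → 1.5%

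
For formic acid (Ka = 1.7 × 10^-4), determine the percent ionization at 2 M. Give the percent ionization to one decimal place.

0.9%

HCOOH ⇌ HCOO- + H+; let x = [H+] at equilibrium.
x ≈ √(Ka·C₀) = √(1.7 × 10^-4 × 2) = 1.84 × 10^-2 M
Fraction ionized = 1.84 × 10^-2 / 2 = 0.0092 → 0.9%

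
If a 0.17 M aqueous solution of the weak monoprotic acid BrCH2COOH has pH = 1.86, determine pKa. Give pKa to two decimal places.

[H+] = 10^(-1.86) = 1.38 × 10^-2 M
At equilibrium [HA] = 0.17 − 1.38 × 10^-2 = 1.56 × 10^-1 M
Ka = [H+][A-]/[HA] = (1.38 × 10^-2)² / 1.56 × 10^-1 = 1.22 × 10^-3
pKa = -log(1.22 × 10^-3) = 2.91

pKa = 2.91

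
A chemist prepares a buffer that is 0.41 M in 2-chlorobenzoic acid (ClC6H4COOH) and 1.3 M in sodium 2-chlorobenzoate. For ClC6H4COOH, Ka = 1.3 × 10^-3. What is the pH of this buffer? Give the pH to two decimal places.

pKa = −log(1.3 × 10^-3) = 2.886
Henderson–Hasselbalch: pH = pKa + log([ClC6H4COO-]/[ClC6H4COOH]) = 2.886 + log(1.3/0.41)
pH = 2.886 + (+0.501) = 3.39

pH = 3.39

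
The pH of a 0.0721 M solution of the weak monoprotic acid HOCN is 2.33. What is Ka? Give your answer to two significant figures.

Ka = 3.2 × 10^-4

[H+] = 10^(-2.33) = 4.68 × 10^-3 M
At equilibrium [HA] = 0.0721 − 4.68 × 10^-3 = 6.74 × 10^-2 M
Ka = [H+][A-]/[HA] = (4.68 × 10^-3)² / 6.74 × 10^-2 = 3.2 × 10^-4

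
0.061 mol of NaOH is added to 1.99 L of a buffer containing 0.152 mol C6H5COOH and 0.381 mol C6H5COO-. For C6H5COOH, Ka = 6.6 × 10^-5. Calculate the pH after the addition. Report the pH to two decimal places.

OH- converts C6H5COOH to C6H5COO-: C6H5COOH → 0.091 mol, C6H5COO- → 0.442 mol.
pKa = −log(6.6 × 10^-5) = 4.180
pH = pKa + log([A⁻]/[HA]) = 4.180 + log(0.442/0.091) = 4.180 +0.686

pH = 4.87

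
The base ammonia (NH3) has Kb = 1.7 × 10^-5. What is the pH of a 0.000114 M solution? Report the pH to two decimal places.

NH3 + H2O ⇌ NH4+ + OH-
From the ICE table, Kb = [OH-]²/(0.000114 − [OH-]) = 1.7 × 10^-5.
The 5% rule fails; solving [OH-]² + Kb·[OH-] − Kb·C₀ = 0 exactly:
[OH-] = [−1.7e-05 + √(1.7e-05² + 7.75e-09)]/2 = 3.63 × 10^-5 M
pOH = 4.44, so pH = 14.00 − pOH = 9.56

pH = 9.56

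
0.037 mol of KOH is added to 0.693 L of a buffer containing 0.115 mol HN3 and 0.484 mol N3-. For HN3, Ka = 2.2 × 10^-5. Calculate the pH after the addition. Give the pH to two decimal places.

After neutralization: n(HN3) = 0.078 mol, n(N3-) = 0.521 mol.
pKa = −log(2.2 × 10^-5) = 4.658
pH = pKa + log([A⁻]/[HA]) = 4.658 + log(0.521/0.078) = 4.658 +0.825

pH = 5.48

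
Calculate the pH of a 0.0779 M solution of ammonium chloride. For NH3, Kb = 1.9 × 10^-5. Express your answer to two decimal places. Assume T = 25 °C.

pH = 5.19

NH4+ is the conjugate acid of the weak base NH3.
Ka = Kw/Kb = 1.0×10^-14 / 1.9 × 10^-5 = 5.26 × 10^-10
Ka = [H+]²/(0.0779 − [H+]) = 5.26 × 10^-10
Neglecting [H+] in the denominator: [H+] = √(5.26 × 10^-10 × 0.0779) = 6.40 × 10^-6 M
pH = −log(6.40 × 10^-6) = 5.19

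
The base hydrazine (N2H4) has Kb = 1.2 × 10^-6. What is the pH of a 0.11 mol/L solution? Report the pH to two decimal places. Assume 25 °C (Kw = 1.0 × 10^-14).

N2H4 + H2O ⇌ N2H5+ + OH-
Kb = [OH-]²/(0.11 − [OH-]) = 1.2 × 10^-6
Neglecting [OH-] in the denominator: [OH-] = √(1.2 × 10^-6 × 0.11) = 3.63 × 10^-4 M
pOH = 3.44, so pH = 14.00 − pOH = 10.56

pH = 10.56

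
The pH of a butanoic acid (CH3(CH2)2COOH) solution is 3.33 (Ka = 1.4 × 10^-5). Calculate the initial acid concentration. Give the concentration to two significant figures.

[H+] = 10^(-3.33) = 4.68 × 10^-4 M = x
Ka = x²/(C₀ − x) ⇒ C₀ = x + x²/Ka
C₀ = 4.68 × 10^-4 + (4.68 × 10^-4)²/(1.4 × 10^-5) = 1.61 × 10^-2 M

C₀ = 1.6 × 10^-2 M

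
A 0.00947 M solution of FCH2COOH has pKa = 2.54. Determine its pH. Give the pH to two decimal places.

pH = 2.40

FCH2COOH ⇌ FCH2COO- + H+
Ka = 10^(−2.54) = 2.88 × 10^-3
From the ICE table, Ka = [H+]²/(0.00947 − [H+]) = 2.88 × 10^-3.
Here C₀/Ka ≈ 3.29, so the small-[H+] approximation fails. Use the quadratic:
[H+] = (−Ka + √(Ka² + 4·Ka·C₀))/2 = 3.98 × 10^-3 M
pH = −log[H+] = −log(3.98 × 10^-3) = 2.40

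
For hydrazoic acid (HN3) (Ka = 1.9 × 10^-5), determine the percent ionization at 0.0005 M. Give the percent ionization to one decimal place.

17.7%

HN3 ⇌ N3- + H+; let x = [H+] at equilibrium.
Solve x² + 1.9e-05x − 9.5e-09 = 0 → x = 8.84 × 10^-5 M
% ionization = x/C₀ × 100% = 8.84 × 10^-5/0.0005 × 100% = 17.7%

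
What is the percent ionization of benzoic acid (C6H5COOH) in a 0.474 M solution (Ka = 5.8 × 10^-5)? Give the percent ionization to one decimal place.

1.1%

C6H5COOH ⇌ C6H5COO- + H+; let x = [H+] at equilibrium.
x ≈ √(Ka·C₀) = √(5.8 × 10^-5 × 0.474) = 5.24 × 10^-3 M
% ionization = x/C₀ × 100% = 5.24 × 10^-3/0.474 × 100% = 1.1%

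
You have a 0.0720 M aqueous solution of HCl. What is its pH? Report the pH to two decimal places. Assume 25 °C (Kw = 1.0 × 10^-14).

HCl is a strong acid and dissociates completely, so [H+] = 0.0720 M.
pH = -log(0.072) = 1.14

pH = 1.14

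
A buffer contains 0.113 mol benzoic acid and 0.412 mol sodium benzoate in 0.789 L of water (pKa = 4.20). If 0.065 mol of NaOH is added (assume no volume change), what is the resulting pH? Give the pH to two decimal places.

After neutralization: n(C6H5COOH) = 0.048 mol, n(C6H5COO-) = 0.477 mol.
pH = pKa + log(n_C6H5COO-/n_C6H5COOH) = 4.20 + log(0.477/0.048) = 4.20 + (+0.997)

pH = 5.20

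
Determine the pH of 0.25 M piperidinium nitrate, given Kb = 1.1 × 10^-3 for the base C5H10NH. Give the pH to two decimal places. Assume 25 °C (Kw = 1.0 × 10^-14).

pH = 5.82

C5H10NH2+ is the conjugate acid of the weak base C5H10NH.
Ka = Kw/Kb = 1.0×10^-14 / 1.1 × 10^-3 = 9.09 × 10^-12
Let x = [H+] at equilibrium. Ka = x²/(0.25 − x).
Assume x ≪ 0.25: x ≈ √(9.09 × 10^-12 × 0.25) = 1.51 × 10^-6 M
Check: 0.0006% ionized — well under 5%, approximation valid.
pH = −log(1.51 × 10^-6) = 5.82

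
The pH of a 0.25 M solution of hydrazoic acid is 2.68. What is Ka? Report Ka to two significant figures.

Ka = 1.8 × 10^-5

[H+] = 10^(-2.68) = 2.09 × 10^-3 M
At equilibrium [HA] = 0.25 − 2.09 × 10^-3 = 2.48 × 10^-1 M
Ka = [H+][A-]/[HA] = (2.09 × 10^-3)² / 2.48 × 10^-1 = 1.8 × 10^-5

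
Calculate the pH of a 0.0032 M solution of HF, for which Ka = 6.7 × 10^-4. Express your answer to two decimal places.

pH = 2.93

HF ⇌ F- + H+
From the ICE table, Ka = x²/(0.0032 − x) = 6.7 × 10^-4.
Here C₀/Ka ≈ 4.78, so the small-x approximation fails. Use the quadratic:
x = (−Ka + √(Ka² + 4·Ka·C₀))/2 = 1.17 × 10^-3 M
pH = −log[H+] = −log(1.17 × 10^-3) = 2.93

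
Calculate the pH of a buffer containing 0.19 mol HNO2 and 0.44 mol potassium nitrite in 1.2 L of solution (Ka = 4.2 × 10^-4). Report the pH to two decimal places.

pKa = −log(4.2 × 10^-4) = 3.377
Using pH = pKa + log([base]/[acid]) with [base]/[acid] = 0.44/0.19:
pH = 3.377 + (+0.365) = 3.74

pH = 3.74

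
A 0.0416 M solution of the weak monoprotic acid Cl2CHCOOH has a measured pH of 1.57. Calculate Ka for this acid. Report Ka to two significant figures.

Ka = 4.9 × 10^-2

[H+] = 10^(-1.57) = 2.69 × 10^-2 M
At equilibrium [HA] = 0.0416 − 2.69 × 10^-2 = 1.47 × 10^-2 M
Ka = [H+][A-]/[HA] = (2.69 × 10^-2)² / 1.47 × 10^-2 = 4.9 × 10^-2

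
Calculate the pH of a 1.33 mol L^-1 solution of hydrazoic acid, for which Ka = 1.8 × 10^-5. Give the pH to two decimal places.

HN3 ⇌ N3- + H+
From the ICE table, Ka = [H+]²/(1.33 − [H+]) = 1.8 × 10^-5.
Neglecting [H+] in the denominator: [H+] = √(1.8 × 10^-5 × 1.33) = 4.89 × 10^-3 M
Check: 0.37% ionized — well under 5%, approximation valid.
pH = −log[H+] = −log(4.89 × 10^-3) = 2.31

pH = 2.31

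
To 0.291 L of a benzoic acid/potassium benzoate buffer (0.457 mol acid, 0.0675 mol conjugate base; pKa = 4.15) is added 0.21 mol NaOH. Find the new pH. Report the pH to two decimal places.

pH = 4.20

After neutralization: n(C6H5COOH) = 0.247 mol, n(C6H5COO-) = 0.277 mol.
pH = pKa + log([A⁻]/[HA]) = 4.15 + log(0.277/0.247) = 4.15 +0.050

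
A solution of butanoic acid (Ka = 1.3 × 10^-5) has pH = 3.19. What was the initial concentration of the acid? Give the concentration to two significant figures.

C₀ = 3.3 × 10^-2 M

[H+] = 10^(-3.19) = 6.46 × 10^-4 M = x
Ka = x²/(C₀ − x) ⇒ C₀ = x + x²/Ka
C₀ = 6.46 × 10^-4 + (6.46 × 10^-4)²/(1.3 × 10^-5) = 3.27 × 10^-2 M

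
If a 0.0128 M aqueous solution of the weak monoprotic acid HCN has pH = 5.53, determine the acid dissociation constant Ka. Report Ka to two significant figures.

[H+] = 10^(-5.53) = 2.95 × 10^-6 M
At equilibrium [HA] = 0.0128 − 2.95 × 10^-6 = 1.28 × 10^-2 M
Ka = [H+][A-]/[HA] = (2.95 × 10^-6)² / 1.28 × 10^-2 = 6.8 × 10^-10

Ka = 6.8 × 10^-10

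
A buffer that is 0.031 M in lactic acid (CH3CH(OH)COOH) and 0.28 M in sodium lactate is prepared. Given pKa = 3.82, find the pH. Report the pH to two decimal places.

pH = 4.78

Using pH = pKa + log([base]/[acid]) with [base]/[acid] = 0.28/0.031:
pH = 3.82 + (+0.956) = 4.78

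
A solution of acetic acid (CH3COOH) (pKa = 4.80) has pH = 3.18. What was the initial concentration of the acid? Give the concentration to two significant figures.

[H+] = 10^(-3.18) = 6.61 × 10^-4 M = x
Ka = 10^(−4.80) = 1.58 × 10^-5
Ka = x²/(C₀ − x) ⇒ C₀ = x + x²/Ka
C₀ = 6.61 × 10^-4 + (6.61 × 10^-4)²/(1.58 × 10^-5) = 2.83 × 10^-2 M

C₀ = 2.8 × 10^-2 M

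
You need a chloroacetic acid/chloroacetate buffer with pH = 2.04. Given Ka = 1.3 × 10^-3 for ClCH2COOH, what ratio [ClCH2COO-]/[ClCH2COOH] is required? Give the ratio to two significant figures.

ratio = 0.14

pKa = -log(1.3 × 10^-3) = 2.886
pH = pKa + log(r) ⇒ log(r) = 2.04 − 2.886 = -0.846
r = [ClCH2COO-]/[ClCH2COOH] = 10^(-0.846) = 0.143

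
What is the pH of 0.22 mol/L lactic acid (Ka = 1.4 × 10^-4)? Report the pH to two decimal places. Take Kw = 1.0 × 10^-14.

pH = 2.26

CH3CH(OH)COOH ⇌ CH3CH(OH)COO- + H+
From the ICE table, Ka = [H+]²/(0.22 − [H+]) = 1.4 × 10^-4.
Since Ka ≪ C₀, [H+] ≈ √(Ka·C₀) = 5.55 × 10^-3 M.
Check: 2.5% ionized — well under 5%, approximation valid.
pH = −log(5.55 × 10^-3) = 2.26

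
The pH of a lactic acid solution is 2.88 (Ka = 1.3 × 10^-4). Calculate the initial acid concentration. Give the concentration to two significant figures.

[H+] = 10^(-2.88) = 1.32 × 10^-3 M = x
Ka = x²/(C₀ − x) ⇒ C₀ = x + x²/Ka
C₀ = 1.32 × 10^-3 + (1.32 × 10^-3)²/(1.3 × 10^-4) = 1.47 × 10^-2 M

C₀ = 1.5 × 10^-2 M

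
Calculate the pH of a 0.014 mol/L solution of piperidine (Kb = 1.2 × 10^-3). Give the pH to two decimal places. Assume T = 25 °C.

pH = 11.55

C5H10NH + H2O ⇌ C5H10NH2+ + OH-
From the ICE table, Kb = [OH-]²/(0.014 − [OH-]) = 1.2 × 10^-3.
[OH-] is not negligible relative to C₀; solve [OH-]² + 0.0012·[OH-] − 1.68e-05 = 0.
[OH-] = (−Kb + √(Kb² + 4·Kb·C₀))/2 = 3.54 × 10^-3 M
pOH = 2.45, so pH = 14.00 − pOH = 11.55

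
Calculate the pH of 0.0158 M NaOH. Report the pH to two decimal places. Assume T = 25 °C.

NaOH is a strong base; [OH-] = 0.0158 M.
pOH = -log(0.0158) = 1.80
pH = 14.00 - 1.80 = 12.20

pH = 12.20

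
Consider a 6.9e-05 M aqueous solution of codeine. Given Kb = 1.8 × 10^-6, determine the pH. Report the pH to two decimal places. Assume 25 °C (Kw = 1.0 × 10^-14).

pH = 9.01

C18H21NO3 + H2O ⇌ C18H22NO3+ + OH-
Kb = [OH-]²/(6.9e-05 − [OH-]) = 1.8 × 10^-6
[OH-] is not negligible relative to C₀; solve [OH-]² + 1.8e-06·[OH-] − 1.24e-10 = 0.
[OH-] = (−Kb + √(Kb² + 4·Kb·C₀))/2 = 1.03 × 10^-5 M
pOH = 4.99, so pH = 14.00 − pOH = 9.01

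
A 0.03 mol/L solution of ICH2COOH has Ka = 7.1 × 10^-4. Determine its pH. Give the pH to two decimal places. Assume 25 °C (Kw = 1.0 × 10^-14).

ICH2COOH ⇌ ICH2COO- + H+
Let x = [H+] at equilibrium. Ka = x²/(0.03 − x).
Here C₀/Ka ≈ 42.3, so the small-x approximation fails. Use the quadratic:
x = [−0.00071 + √(0.00071² + 8.52e-05)]/2 = 4.27 × 10^-3 M
pH = −log(4.27 × 10^-3) = 2.37

pH = 2.37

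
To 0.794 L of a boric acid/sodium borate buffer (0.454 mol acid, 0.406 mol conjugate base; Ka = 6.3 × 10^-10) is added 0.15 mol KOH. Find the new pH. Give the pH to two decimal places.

pH = 9.46

After neutralization: n(B(OH)3) = 0.304 mol, n(B(OH)4-) = 0.556 mol.
pKa = −log(6.3 × 10^-10) = 9.201
pH = pKa + log(n_B(OH)4-/n_B(OH)3) = 9.201 + log(0.556/0.304) = 9.201 + (+0.262)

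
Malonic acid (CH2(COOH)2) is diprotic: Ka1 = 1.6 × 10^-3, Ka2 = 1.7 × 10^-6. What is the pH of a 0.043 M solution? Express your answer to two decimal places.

Ka1 ≫ Ka2, so treat the first dissociation as the only significant source of H+.
Ka1 = x²/(0.043 − x) = 1.6 × 10^-3
Solving the quadratic: x = (−Ka1 + √(Ka1² + 4·Ka1·C₀))/2 = 7.53 × 10^-3 M
pH = −log(7.53 × 10^-3) = 2.12

pH = 2.12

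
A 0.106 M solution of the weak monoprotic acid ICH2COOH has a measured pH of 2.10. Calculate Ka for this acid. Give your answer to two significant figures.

[H+] = 10^(-2.10) = 7.94 × 10^-3 M
At equilibrium [HA] = 0.106 − 7.94 × 10^-3 = 9.81 × 10^-2 M
Ka = [H+][A-]/[HA] = (7.94 × 10^-3)² / 9.81 × 10^-2 = 6.4 × 10^-4

Ka = 6.4 × 10^-4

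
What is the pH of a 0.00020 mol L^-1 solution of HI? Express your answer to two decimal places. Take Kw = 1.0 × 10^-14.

pH = 3.70

HI is a strong acid and dissociates completely, so [H+] = 0.00020 M.
pH = -log(0.0002) = 3.70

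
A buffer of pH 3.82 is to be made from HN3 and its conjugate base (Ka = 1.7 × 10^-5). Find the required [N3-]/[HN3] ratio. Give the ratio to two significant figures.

ratio = 0.11

pKa = -log(1.7 × 10^-5) = 4.770
pH = pKa + log(r) ⇒ log(r) = 3.82 − 4.770 = -0.950
r = [N3-]/[HN3] = 10^(-0.950) = 0.112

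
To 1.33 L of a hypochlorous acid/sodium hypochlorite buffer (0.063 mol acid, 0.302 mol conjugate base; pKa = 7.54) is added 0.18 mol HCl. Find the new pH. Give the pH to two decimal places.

Added H+ converts OCl- to HOCl: HOCl → 0.243 mol, OCl- → 0.122 mol.
pH = pKa + log([A⁻]/[HA]) = 7.54 + log(0.122/0.243) = 7.54 -0.299

pH = 7.24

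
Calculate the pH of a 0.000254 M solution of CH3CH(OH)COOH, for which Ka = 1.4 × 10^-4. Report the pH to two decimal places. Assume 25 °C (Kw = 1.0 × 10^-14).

CH3CH(OH)COOH ⇌ CH3CH(OH)COO- + H+
Ka = x²/(0.000254 − x) = 1.4 × 10^-4
The 5% rule fails; solving x² + Ka·x − Ka·C₀ = 0 exactly:
x = [−0.00014 + √(0.00014² + 1.42e-07)]/2 = 1.31 × 10^-4 M
pH = −log(1.31 × 10^-4) = 3.88

pH = 3.88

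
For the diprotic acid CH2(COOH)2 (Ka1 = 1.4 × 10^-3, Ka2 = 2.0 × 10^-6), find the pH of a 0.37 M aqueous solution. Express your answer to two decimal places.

pH = 1.66

Ka1 ≫ Ka2, so treat the first dissociation as the only significant source of H+.
Ka1 = x²/(0.37 − x) = 1.4 × 10^-3
Solving the quadratic: x = (−Ka1 + √(Ka1² + 4·Ka1·C₀))/2 = 2.21 × 10^-2 M
pH = −log(2.21 × 10^-2) = 1.66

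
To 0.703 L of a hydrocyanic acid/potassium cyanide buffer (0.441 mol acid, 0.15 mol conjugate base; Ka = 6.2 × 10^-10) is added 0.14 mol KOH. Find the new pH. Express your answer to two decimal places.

pH = 9.19

After neutralization: n(HCN) = 0.301 mol, n(CN-) = 0.29 mol.
pKa = −log(6.2 × 10^-10) = 9.208
pH = pKa + log([A⁻]/[HA]) = 9.208 + log(0.29/0.301) = 9.208 -0.016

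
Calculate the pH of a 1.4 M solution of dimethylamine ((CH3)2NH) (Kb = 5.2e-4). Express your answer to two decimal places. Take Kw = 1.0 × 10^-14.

pH = 12.43

(CH3)2NH + H2O ⇌ (CH3)2NH2+ + OH-
Kb = x²/(1.4 − x) = 5.2 × 10^-4
Since Kb ≪ C₀, x ≈ √(Kb·C₀) = 2.70 × 10^-2 M.
Check: 1.9% ionized — well under 5%, approximation valid.
pOH = 1.57, so pH = 14.00 − pOH = 12.43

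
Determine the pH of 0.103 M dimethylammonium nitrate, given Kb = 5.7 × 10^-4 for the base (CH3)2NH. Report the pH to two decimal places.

(CH3)2NH2+ is the conjugate acid of the weak base (CH3)2NH.
Ka = Kw/Kb = 1.0×10^-14 / 5.7 × 10^-4 = 1.75 × 10^-11
Ka = [H+]²/(0.103 − [H+]) = 1.75 × 10^-11
Since Ka ≪ C₀, [H+] ≈ √(Ka·C₀) = 1.34 × 10^-6 M.
([H+]/C₀ = 0.0013% < 5%, so the approximation holds.)
pH = −log[H+] = −log(1.34 × 10^-6) = 5.87

pH = 5.87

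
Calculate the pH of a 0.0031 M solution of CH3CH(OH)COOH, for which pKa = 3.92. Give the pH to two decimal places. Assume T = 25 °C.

pH = 3.26

CH3CH(OH)COOH ⇌ CH3CH(OH)COO- + H+
Ka = 10^(−3.92) = 1.20 × 10^-4
From the ICE table, Ka = [H+]²/(0.0031 − [H+]) = 1.20 × 10^-4.
The 5% rule fails; solving [H+]² + Ka·[H+] − Ka·C₀ = 0 exactly:
[H+] = [−0.00012 + √(0.00012² + 1.49e-06)]/2 = 5.53 × 10^-4 M
pH = −log[H+] = −log(5.53 × 10^-4) = 3.26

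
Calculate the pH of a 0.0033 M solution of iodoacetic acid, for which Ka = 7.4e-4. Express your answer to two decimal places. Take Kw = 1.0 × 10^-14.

pH = 2.91

ICH2COOH ⇌ ICH2COO- + H+
Ka = [H+]²/(0.0033 − [H+]) = 7.4 × 10^-4
Here C₀/Ka ≈ 4.46, so the small-[H+] approximation fails. Use the quadratic:
[H+] = (−Ka + √(Ka² + 4·Ka·C₀))/2 = 1.24 × 10^-3 M
pH = −log[H+] = −log(1.24 × 10^-3) = 2.91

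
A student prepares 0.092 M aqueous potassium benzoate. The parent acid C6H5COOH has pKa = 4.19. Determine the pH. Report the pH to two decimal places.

C6H5COO- is the conjugate base of the weak acid C6H5COOH.
Ka = 10^(−4.19) = 6.46 × 10^-5
Kb = Kw/Ka = 1.0×10^-14 / 6.46 × 10^-5 = 1.55 × 10^-10
Kb = x²/(0.092 − x) = 1.55 × 10^-10
Since Kb ≪ C₀, x ≈ √(Kb·C₀) = 3.78 × 10^-6 M.
(x/C₀ = 0.0041% < 5%, so the approximation holds.)
pOH = 5.42, so pH = 14.00 − pOH = 8.58

pH = 8.58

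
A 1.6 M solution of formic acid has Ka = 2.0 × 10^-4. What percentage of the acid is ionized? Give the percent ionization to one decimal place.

1.1%

HCOOH ⇌ HCOO- + H+; let x = [H+] at equilibrium.
x ≈ √(Ka·C₀) = √(2.0 × 10^-4 × 1.6) = 1.79 × 10^-2 M
% ionization = x/C₀ × 100% = 1.79 × 10^-2/1.6 × 100% = 1.1%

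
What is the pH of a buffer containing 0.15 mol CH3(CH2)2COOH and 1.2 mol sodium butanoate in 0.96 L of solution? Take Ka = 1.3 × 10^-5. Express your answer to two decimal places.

pH = 5.79

pKa = −log(1.3 × 10^-5) = 4.886
Using pH = pKa + log([base]/[acid]) with [base]/[acid] = 1.2/0.15:
pH = 4.886 + (+0.903) = 5.79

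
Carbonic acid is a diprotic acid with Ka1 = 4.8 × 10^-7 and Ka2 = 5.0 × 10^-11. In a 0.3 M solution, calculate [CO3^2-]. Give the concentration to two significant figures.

5.0 × 10^-11 M

First ionization gives [H+] ≈ [HCO3-] = 3.79 × 10^-4 M.
Second step: Ka2 = [H+][CO3^2-]/[HCO3-] ≈ [CO3^2-] (since [H+] ≈ [HCO3-]).
So [CO3^2-] ≈ Ka2.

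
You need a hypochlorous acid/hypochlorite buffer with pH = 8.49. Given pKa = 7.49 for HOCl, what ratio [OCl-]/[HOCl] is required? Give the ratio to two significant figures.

pH = pKa + log(r) ⇒ log(r) = 8.49 − 7.49 = +1.00
r = [OCl-]/[HOCl] = 10^(+1.00) = 10

ratio = 10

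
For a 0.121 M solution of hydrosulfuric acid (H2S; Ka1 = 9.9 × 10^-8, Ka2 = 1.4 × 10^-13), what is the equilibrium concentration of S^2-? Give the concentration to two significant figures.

First ionization gives [H+] ≈ [HS-] = 1.09 × 10^-4 M.
Second step: Ka2 = [H+][S^2-]/[HS-] ≈ [S^2-] (since [H+] ≈ [HS-]).
So [S^2-] ≈ Ka2.

1.4 × 10^-13 M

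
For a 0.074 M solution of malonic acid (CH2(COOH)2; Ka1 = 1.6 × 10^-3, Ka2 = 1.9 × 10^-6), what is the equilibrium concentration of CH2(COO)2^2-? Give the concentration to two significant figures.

First ionization gives [H+] ≈ [CH2(COOH)COO-] = 1.01 × 10^-2 M.
Second step: Ka2 = [H+][CH2(COO)2^2-]/[CH2(COOH)COO-] ≈ [CH2(COO)2^2-] (since [H+] ≈ [CH2(COOH)COO-]).
So [CH2(COO)2^2-] ≈ Ka2.

1.9 × 10^-6 M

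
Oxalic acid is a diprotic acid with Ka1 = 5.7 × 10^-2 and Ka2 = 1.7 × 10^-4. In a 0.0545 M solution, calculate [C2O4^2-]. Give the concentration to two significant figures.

1.7 × 10^-4 M

First ionization gives [H+] ≈ [HC2O4-] = 3.41 × 10^-2 M.
Second step: Ka2 = [H+][C2O4^2-]/[HC2O4-] ≈ [C2O4^2-] (since [H+] ≈ [HC2O4-]).
So [C2O4^2-] ≈ Ka2.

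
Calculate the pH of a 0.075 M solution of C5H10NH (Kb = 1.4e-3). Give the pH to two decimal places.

C5H10NH + H2O ⇌ C5H10NH2+ + OH-
Let x = [OH-] at equilibrium. Kb = x²/(0.075 − x).
The 5% rule fails; solving x² + Kb·x − Kb·C₀ = 0 exactly:
x = (−Kb + √(Kb² + 4·Kb·C₀))/2 = 9.57 × 10^-3 M
pOH = −log(9.57 × 10^-3) = 2.02; pH = 14.00 − 2.02 = 11.98

pH = 11.98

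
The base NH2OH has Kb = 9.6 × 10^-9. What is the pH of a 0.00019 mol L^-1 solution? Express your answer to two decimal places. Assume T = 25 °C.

NH2OH + H2O ⇌ NH3OH+ + OH-
From the ICE table, Kb = x²/(0.00019 − x) = 9.6 × 10^-9.
Since Kb ≪ C₀, x ≈ √(Kb·C₀) = 1.35 × 10^-6 M.
(x/C₀ = 0.71% < 5%, so the approximation holds.)
pOH = −log(1.35 × 10^-6) = 5.87; pH = 14.00 − 5.87 = 8.13

pH = 8.13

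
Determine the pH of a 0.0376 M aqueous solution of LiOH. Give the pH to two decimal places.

pH = 12.58

LiOH is a strong base; [OH-] = 0.0376 M.
pOH = -log(0.0376) = 1.42
pH = 14.00 - 1.42 = 12.58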